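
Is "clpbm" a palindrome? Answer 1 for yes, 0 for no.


Input: clpbm
Reversed: mbplc
  Compare pos 0 ('c') with pos 4 ('m'): MISMATCH
  Compare pos 1 ('l') with pos 3 ('b'): MISMATCH
Result: not a palindrome

0


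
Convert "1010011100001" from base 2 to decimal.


Input: "1010011100001" in base 2
Positional expansion:
  Digit '1' (value 1) x 2^12 = 4096
  Digit '0' (value 0) x 2^11 = 0
  Digit '1' (value 1) x 2^10 = 1024
  Digit '0' (value 0) x 2^9 = 0
  Digit '0' (value 0) x 2^8 = 0
  Digit '1' (value 1) x 2^7 = 128
  Digit '1' (value 1) x 2^6 = 64
  Digit '1' (value 1) x 2^5 = 32
  Digit '0' (value 0) x 2^4 = 0
  Digit '0' (value 0) x 2^3 = 0
  Digit '0' (value 0) x 2^2 = 0
  Digit '0' (value 0) x 2^1 = 0
  Digit '1' (value 1) x 2^0 = 1
Sum = 5345

5345


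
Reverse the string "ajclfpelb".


Input: ajclfpelb
Reading characters right to left:
  Position 8: 'b'
  Position 7: 'l'
  Position 6: 'e'
  Position 5: 'p'
  Position 4: 'f'
  Position 3: 'l'
  Position 2: 'c'
  Position 1: 'j'
  Position 0: 'a'
Reversed: blepflcja

blepflcja


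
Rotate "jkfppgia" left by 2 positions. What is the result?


Input: "jkfppgia", rotate left by 2
First 2 characters: "jk"
Remaining characters: "fppgia"
Concatenate remaining + first: "fppgia" + "jk" = "fppgiajk"

fppgiajk


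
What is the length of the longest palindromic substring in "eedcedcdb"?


Input: "eedcedcdb"
Checking substrings for palindromes:
  [5:8] "dcd" (len 3) => palindrome
  [0:2] "ee" (len 2) => palindrome
Longest palindromic substring: "dcd" with length 3

3


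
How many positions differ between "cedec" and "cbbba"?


Comparing "cedec" and "cbbba" position by position:
  Position 0: 'c' vs 'c' => same
  Position 1: 'e' vs 'b' => DIFFER
  Position 2: 'd' vs 'b' => DIFFER
  Position 3: 'e' vs 'b' => DIFFER
  Position 4: 'c' vs 'a' => DIFFER
Positions that differ: 4

4


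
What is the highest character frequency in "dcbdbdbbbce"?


Input: dcbdbdbbbce
Character counts:
  'b': 5
  'c': 2
  'd': 3
  'e': 1
Maximum frequency: 5

5


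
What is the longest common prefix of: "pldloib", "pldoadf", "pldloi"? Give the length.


Words: pldloib, pldoadf, pldloi
  Position 0: all 'p' => match
  Position 1: all 'l' => match
  Position 2: all 'd' => match
  Position 3: ('l', 'o', 'l') => mismatch, stop
LCP = "pld" (length 3)

3


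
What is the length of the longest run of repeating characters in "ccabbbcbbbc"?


Input: "ccabbbcbbbc"
Scanning for longest run:
  Position 1 ('c'): continues run of 'c', length=2
  Position 2 ('a'): new char, reset run to 1
  Position 3 ('b'): new char, reset run to 1
  Position 4 ('b'): continues run of 'b', length=2
  Position 5 ('b'): continues run of 'b', length=3
  Position 6 ('c'): new char, reset run to 1
  Position 7 ('b'): new char, reset run to 1
  Position 8 ('b'): continues run of 'b', length=2
  Position 9 ('b'): continues run of 'b', length=3
  Position 10 ('c'): new char, reset run to 1
Longest run: 'b' with length 3

3


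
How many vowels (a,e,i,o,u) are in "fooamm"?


Input: fooamm
Checking each character:
  'f' at position 0: consonant
  'o' at position 1: vowel (running total: 1)
  'o' at position 2: vowel (running total: 2)
  'a' at position 3: vowel (running total: 3)
  'm' at position 4: consonant
  'm' at position 5: consonant
Total vowels: 3

3


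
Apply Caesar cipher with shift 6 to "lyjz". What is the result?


Caesar cipher: shift "lyjz" by 6
  'l' (pos 11) + 6 = pos 17 = 'r'
  'y' (pos 24) + 6 = pos 4 = 'e'
  'j' (pos 9) + 6 = pos 15 = 'p'
  'z' (pos 25) + 6 = pos 5 = 'f'
Result: repf

repf


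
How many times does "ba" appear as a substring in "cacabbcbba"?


Searching for "ba" in "cacabbcbba"
Scanning each position:
  Position 0: "ca" => no
  Position 1: "ac" => no
  Position 2: "ca" => no
  Position 3: "ab" => no
  Position 4: "bb" => no
  Position 5: "bc" => no
  Position 6: "cb" => no
  Position 7: "bb" => no
  Position 8: "ba" => MATCH
Total occurrences: 1

1


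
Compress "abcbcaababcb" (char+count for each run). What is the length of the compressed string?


Input: abcbcaababcb
Runs:
  'a' x 1 => "a1"
  'b' x 1 => "b1"
  'c' x 1 => "c1"
  'b' x 1 => "b1"
  'c' x 1 => "c1"
  'a' x 2 => "a2"
  'b' x 1 => "b1"
  'a' x 1 => "a1"
  'b' x 1 => "b1"
  'c' x 1 => "c1"
  'b' x 1 => "b1"
Compressed: "a1b1c1b1c1a2b1a1b1c1b1"
Compressed length: 22

22


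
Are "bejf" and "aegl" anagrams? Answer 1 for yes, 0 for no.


Strings: "bejf", "aegl"
Sorted first:  befj
Sorted second: aegl
Differ at position 0: 'b' vs 'a' => not anagrams

0


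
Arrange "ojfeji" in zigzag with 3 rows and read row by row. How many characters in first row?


Zigzag "ojfeji" into 3 rows:
Placing characters:
  'o' => row 0
  'j' => row 1
  'f' => row 2
  'e' => row 1
  'j' => row 0
  'i' => row 1
Rows:
  Row 0: "oj"
  Row 1: "jei"
  Row 2: "f"
First row length: 2

2


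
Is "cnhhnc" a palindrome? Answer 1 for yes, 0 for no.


Input: cnhhnc
Reversed: cnhhnc
  Compare pos 0 ('c') with pos 5 ('c'): match
  Compare pos 1 ('n') with pos 4 ('n'): match
  Compare pos 2 ('h') with pos 3 ('h'): match
Result: palindrome

1


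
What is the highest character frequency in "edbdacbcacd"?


Input: edbdacbcacd
Character counts:
  'a': 2
  'b': 2
  'c': 3
  'd': 3
  'e': 1
Maximum frequency: 3

3


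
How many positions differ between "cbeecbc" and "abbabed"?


Comparing "cbeecbc" and "abbabed" position by position:
  Position 0: 'c' vs 'a' => DIFFER
  Position 1: 'b' vs 'b' => same
  Position 2: 'e' vs 'b' => DIFFER
  Position 3: 'e' vs 'a' => DIFFER
  Position 4: 'c' vs 'b' => DIFFER
  Position 5: 'b' vs 'e' => DIFFER
  Position 6: 'c' vs 'd' => DIFFER
Positions that differ: 6

6


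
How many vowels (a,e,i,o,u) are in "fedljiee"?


Input: fedljiee
Checking each character:
  'f' at position 0: consonant
  'e' at position 1: vowel (running total: 1)
  'd' at position 2: consonant
  'l' at position 3: consonant
  'j' at position 4: consonant
  'i' at position 5: vowel (running total: 2)
  'e' at position 6: vowel (running total: 3)
  'e' at position 7: vowel (running total: 4)
Total vowels: 4

4


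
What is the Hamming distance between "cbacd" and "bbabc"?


Comparing "cbacd" and "bbabc" position by position:
  Position 0: 'c' vs 'b' => differ
  Position 1: 'b' vs 'b' => same
  Position 2: 'a' vs 'a' => same
  Position 3: 'c' vs 'b' => differ
  Position 4: 'd' vs 'c' => differ
Total differences (Hamming distance): 3

3


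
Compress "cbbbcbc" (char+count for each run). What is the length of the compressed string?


Input: cbbbcbc
Runs:
  'c' x 1 => "c1"
  'b' x 3 => "b3"
  'c' x 1 => "c1"
  'b' x 1 => "b1"
  'c' x 1 => "c1"
Compressed: "c1b3c1b1c1"
Compressed length: 10

10


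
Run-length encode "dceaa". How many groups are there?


Input: dceaa
Scanning for consecutive runs:
  Group 1: 'd' x 1 (positions 0-0)
  Group 2: 'c' x 1 (positions 1-1)
  Group 3: 'e' x 1 (positions 2-2)
  Group 4: 'a' x 2 (positions 3-4)
Total groups: 4

4


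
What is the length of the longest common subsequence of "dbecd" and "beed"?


LCS of "dbecd" and "beed"
DP table:
           b    e    e    d
      0    0    0    0    0
  d   0    0    0    0    1
  b   0    1    1    1    1
  e   0    1    2    2    2
  c   0    1    2    2    2
  d   0    1    2    2    3
LCS length = dp[5][4] = 3

3


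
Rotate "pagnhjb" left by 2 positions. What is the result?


Input: "pagnhjb", rotate left by 2
First 2 characters: "pa"
Remaining characters: "gnhjb"
Concatenate remaining + first: "gnhjb" + "pa" = "gnhjbpa"

gnhjbpa


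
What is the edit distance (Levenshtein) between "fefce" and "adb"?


Computing edit distance: "fefce" -> "adb"
DP table:
           a    d    b
      0    1    2    3
  f   1    1    2    3
  e   2    2    2    3
  f   3    3    3    3
  c   4    4    4    4
  e   5    5    5    5
Edit distance = dp[5][3] = 5

5


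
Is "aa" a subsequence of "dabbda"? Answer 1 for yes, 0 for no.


Check if "aa" is a subsequence of "dabbda"
Greedy scan:
  Position 0 ('d'): no match needed
  Position 1 ('a'): matches sub[0] = 'a'
  Position 2 ('b'): no match needed
  Position 3 ('b'): no match needed
  Position 4 ('d'): no match needed
  Position 5 ('a'): matches sub[1] = 'a'
All 2 characters matched => is a subsequence

1


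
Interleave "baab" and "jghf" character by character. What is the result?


Interleaving "baab" and "jghf":
  Position 0: 'b' from first, 'j' from second => "bj"
  Position 1: 'a' from first, 'g' from second => "ag"
  Position 2: 'a' from first, 'h' from second => "ah"
  Position 3: 'b' from first, 'f' from second => "bf"
Result: bjagahbf

bjagahbf


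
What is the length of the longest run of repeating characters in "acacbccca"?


Input: "acacbccca"
Scanning for longest run:
  Position 1 ('c'): new char, reset run to 1
  Position 2 ('a'): new char, reset run to 1
  Position 3 ('c'): new char, reset run to 1
  Position 4 ('b'): new char, reset run to 1
  Position 5 ('c'): new char, reset run to 1
  Position 6 ('c'): continues run of 'c', length=2
  Position 7 ('c'): continues run of 'c', length=3
  Position 8 ('a'): new char, reset run to 1
Longest run: 'c' with length 3

3


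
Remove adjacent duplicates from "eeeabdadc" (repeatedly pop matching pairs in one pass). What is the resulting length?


Input: eeeabdadc
Stack-based adjacent duplicate removal:
  Read 'e': push. Stack: e
  Read 'e': matches stack top 'e' => pop. Stack: (empty)
  Read 'e': push. Stack: e
  Read 'a': push. Stack: ea
  Read 'b': push. Stack: eab
  Read 'd': push. Stack: eabd
  Read 'a': push. Stack: eabda
  Read 'd': push. Stack: eabdad
  Read 'c': push. Stack: eabdadc
Final stack: "eabdadc" (length 7)

7


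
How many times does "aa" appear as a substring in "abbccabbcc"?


Searching for "aa" in "abbccabbcc"
Scanning each position:
  Position 0: "ab" => no
  Position 1: "bb" => no
  Position 2: "bc" => no
  Position 3: "cc" => no
  Position 4: "ca" => no
  Position 5: "ab" => no
  Position 6: "bb" => no
  Position 7: "bc" => no
  Position 8: "cc" => no
Total occurrences: 0

0


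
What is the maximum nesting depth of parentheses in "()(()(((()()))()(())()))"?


Input: "()(()(((()()))()(())()))"
Tracking depth:
  Position 0 '(': depth becomes 1
  Position 1 ')': depth becomes 0
  Position 2 '(': depth becomes 1
  Position 3 '(': depth becomes 2
  Position 4 ')': depth becomes 1
  Position 5 '(': depth becomes 2
  Position 6 '(': depth becomes 3
  Position 7 '(': depth becomes 4
  Position 8 '(': depth becomes 5
  Position 9 ')': depth becomes 4
  Position 10 '(': depth becomes 5
  Position 11 ')': depth becomes 4
  Position 12 ')': depth becomes 3
  Position 13 ')': depth becomes 2
  Position 14 '(': depth becomes 3
  Position 15 ')': depth becomes 2
  Position 16 '(': depth becomes 3
  Position 17 '(': depth becomes 4
  Position 18 ')': depth becomes 3
  Position 19 ')': depth becomes 2
  Position 20 '(': depth becomes 3
  Position 21 ')': depth becomes 2
  Position 22 ')': depth becomes 1
  Position 23 ')': depth becomes 0
Maximum depth reached: 5

5


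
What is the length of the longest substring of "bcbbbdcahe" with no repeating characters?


Input: "bcbbbdcahe"
Sliding window (track last position of each char):
  Position 0 ('b'): window [0,0] length 1 -- new best
  Position 1 ('c'): window [0,1] length 2 -- new best
  Position 2 ('b'): repeat (last at 0), move window start to 1
  Position 2 ('b'): window [1,2] length 2
  Position 3 ('b'): repeat (last at 2), move window start to 3
  Position 3 ('b'): window [3,3] length 1
  Position 4 ('b'): repeat (last at 3), move window start to 4
  Position 4 ('b'): window [4,4] length 1
  Position 5 ('d'): window [4,5] length 2
  Position 6 ('c'): window [4,6] length 3 -- new best
  Position 7 ('a'): window [4,7] length 4 -- new best
  Position 8 ('h'): window [4,8] length 5 -- new best
  Position 9 ('e'): window [4,9] length 6 -- new best
Longest substring with no repeats: "bdcahe" with length 6

6


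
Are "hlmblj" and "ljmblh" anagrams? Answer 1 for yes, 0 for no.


Strings: "hlmblj", "ljmblh"
Sorted first:  bhjllm
Sorted second: bhjllm
Sorted forms match => anagrams

1


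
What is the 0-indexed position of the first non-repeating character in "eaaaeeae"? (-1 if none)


Input: eaaaeeae
Character frequencies:
  'a': 4
  'e': 4
Scanning left to right for freq == 1:
  Position 0 ('e'): freq=4, skip
  Position 1 ('a'): freq=4, skip
  Position 2 ('a'): freq=4, skip
  Position 3 ('a'): freq=4, skip
  Position 4 ('e'): freq=4, skip
  Position 5 ('e'): freq=4, skip
  Position 6 ('a'): freq=4, skip
  Position 7 ('e'): freq=4, skip
  No unique character found => answer = -1

-1


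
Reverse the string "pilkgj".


Input: pilkgj
Reading characters right to left:
  Position 5: 'j'
  Position 4: 'g'
  Position 3: 'k'
  Position 2: 'l'
  Position 1: 'i'
  Position 0: 'p'
Reversed: jgklip

jgklip


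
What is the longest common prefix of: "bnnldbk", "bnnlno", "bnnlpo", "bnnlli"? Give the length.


Words: bnnldbk, bnnlno, bnnlpo, bnnlli
  Position 0: all 'b' => match
  Position 1: all 'n' => match
  Position 2: all 'n' => match
  Position 3: all 'l' => match
  Position 4: ('d', 'n', 'p', 'l') => mismatch, stop
LCP = "bnnl" (length 4)

4


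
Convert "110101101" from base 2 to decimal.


Input: "110101101" in base 2
Positional expansion:
  Digit '1' (value 1) x 2^8 = 256
  Digit '1' (value 1) x 2^7 = 128
  Digit '0' (value 0) x 2^6 = 0
  Digit '1' (value 1) x 2^5 = 32
  Digit '0' (value 0) x 2^4 = 0
  Digit '1' (value 1) x 2^3 = 8
  Digit '1' (value 1) x 2^2 = 4
  Digit '0' (value 0) x 2^1 = 0
  Digit '1' (value 1) x 2^0 = 1
Sum = 429

429


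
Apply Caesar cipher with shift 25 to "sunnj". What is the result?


Caesar cipher: shift "sunnj" by 25
  's' (pos 18) + 25 = pos 17 = 'r'
  'u' (pos 20) + 25 = pos 19 = 't'
  'n' (pos 13) + 25 = pos 12 = 'm'
  'n' (pos 13) + 25 = pos 12 = 'm'
  'j' (pos 9) + 25 = pos 8 = 'i'
Result: rtmmi

rtmmi


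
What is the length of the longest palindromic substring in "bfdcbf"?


Input: "bfdcbf"
Checking substrings for palindromes:
  No multi-char palindromic substrings found
Longest palindromic substring: "b" with length 1

1


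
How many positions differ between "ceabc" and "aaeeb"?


Comparing "ceabc" and "aaeeb" position by position:
  Position 0: 'c' vs 'a' => DIFFER
  Position 1: 'e' vs 'a' => DIFFER
  Position 2: 'a' vs 'e' => DIFFER
  Position 3: 'b' vs 'e' => DIFFER
  Position 4: 'c' vs 'b' => DIFFER
Positions that differ: 5

5


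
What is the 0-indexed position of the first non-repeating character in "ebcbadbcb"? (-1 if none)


Input: ebcbadbcb
Character frequencies:
  'a': 1
  'b': 4
  'c': 2
  'd': 1
  'e': 1
Scanning left to right for freq == 1:
  Position 0 ('e'): unique! => answer = 0

0


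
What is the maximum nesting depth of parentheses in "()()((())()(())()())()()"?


Input: "()()((())()(())()())()()"
Tracking depth:
  Position 0 '(': depth becomes 1
  Position 1 ')': depth becomes 0
  Position 2 '(': depth becomes 1
  Position 3 ')': depth becomes 0
  Position 4 '(': depth becomes 1
  Position 5 '(': depth becomes 2
  Position 6 '(': depth becomes 3
  Position 7 ')': depth becomes 2
  Position 8 ')': depth becomes 1
  Position 9 '(': depth becomes 2
  Position 10 ')': depth becomes 1
  Position 11 '(': depth becomes 2
  Position 12 '(': depth becomes 3
  Position 13 ')': depth becomes 2
  Position 14 ')': depth becomes 1
  Position 15 '(': depth becomes 2
  Position 16 ')': depth becomes 1
  Position 17 '(': depth becomes 2
  Position 18 ')': depth becomes 1
  Position 19 ')': depth becomes 0
  Position 20 '(': depth becomes 1
  Position 21 ')': depth becomes 0
  Position 22 '(': depth becomes 1
  Position 23 ')': depth becomes 0
Maximum depth reached: 3

3


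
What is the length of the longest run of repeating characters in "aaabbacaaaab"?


Input: "aaabbacaaaab"
Scanning for longest run:
  Position 1 ('a'): continues run of 'a', length=2
  Position 2 ('a'): continues run of 'a', length=3
  Position 3 ('b'): new char, reset run to 1
  Position 4 ('b'): continues run of 'b', length=2
  Position 5 ('a'): new char, reset run to 1
  Position 6 ('c'): new char, reset run to 1
  Position 7 ('a'): new char, reset run to 1
  Position 8 ('a'): continues run of 'a', length=2
  Position 9 ('a'): continues run of 'a', length=3
  Position 10 ('a'): continues run of 'a', length=4
  Position 11 ('b'): new char, reset run to 1
Longest run: 'a' with length 4

4


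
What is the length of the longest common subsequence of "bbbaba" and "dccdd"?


LCS of "bbbaba" and "dccdd"
DP table:
           d    c    c    d    d
      0    0    0    0    0    0
  b   0    0    0    0    0    0
  b   0    0    0    0    0    0
  b   0    0    0    0    0    0
  a   0    0    0    0    0    0
  b   0    0    0    0    0    0
  a   0    0    0    0    0    0
LCS length = dp[6][5] = 0

0


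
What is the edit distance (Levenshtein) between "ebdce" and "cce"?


Computing edit distance: "ebdce" -> "cce"
DP table:
           c    c    e
      0    1    2    3
  e   1    1    2    2
  b   2    2    2    3
  d   3    3    3    3
  c   4    3    3    4
  e   5    4    4    3
Edit distance = dp[5][3] = 3

3


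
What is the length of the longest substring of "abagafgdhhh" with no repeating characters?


Input: "abagafgdhhh"
Sliding window (track last position of each char):
  Position 0 ('a'): window [0,0] length 1 -- new best
  Position 1 ('b'): window [0,1] length 2 -- new best
  Position 2 ('a'): repeat (last at 0), move window start to 1
  Position 2 ('a'): window [1,2] length 2
  Position 3 ('g'): window [1,3] length 3 -- new best
  Position 4 ('a'): repeat (last at 2), move window start to 3
  Position 4 ('a'): window [3,4] length 2
  Position 5 ('f'): window [3,5] length 3
  Position 6 ('g'): repeat (last at 3), move window start to 4
  Position 6 ('g'): window [4,6] length 3
  Position 7 ('d'): window [4,7] length 4 -- new best
  Position 8 ('h'): window [4,8] length 5 -- new best
  Position 9 ('h'): repeat (last at 8), move window start to 9
  Position 9 ('h'): window [9,9] length 1
  Position 10 ('h'): repeat (last at 9), move window start to 10
  Position 10 ('h'): window [10,10] length 1
Longest substring with no repeats: "afgdh" with length 5

5


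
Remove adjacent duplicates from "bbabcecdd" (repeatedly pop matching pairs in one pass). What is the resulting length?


Input: bbabcecdd
Stack-based adjacent duplicate removal:
  Read 'b': push. Stack: b
  Read 'b': matches stack top 'b' => pop. Stack: (empty)
  Read 'a': push. Stack: a
  Read 'b': push. Stack: ab
  Read 'c': push. Stack: abc
  Read 'e': push. Stack: abce
  Read 'c': push. Stack: abcec
  Read 'd': push. Stack: abcecd
  Read 'd': matches stack top 'd' => pop. Stack: abcec
Final stack: "abcec" (length 5)

5


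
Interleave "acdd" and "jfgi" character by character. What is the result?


Interleaving "acdd" and "jfgi":
  Position 0: 'a' from first, 'j' from second => "aj"
  Position 1: 'c' from first, 'f' from second => "cf"
  Position 2: 'd' from first, 'g' from second => "dg"
  Position 3: 'd' from first, 'i' from second => "di"
Result: ajcfdgdi

ajcfdgdi


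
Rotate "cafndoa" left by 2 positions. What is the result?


Input: "cafndoa", rotate left by 2
First 2 characters: "ca"
Remaining characters: "fndoa"
Concatenate remaining + first: "fndoa" + "ca" = "fndoaca"

fndoaca


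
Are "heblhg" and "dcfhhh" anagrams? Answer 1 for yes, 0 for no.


Strings: "heblhg", "dcfhhh"
Sorted first:  beghhl
Sorted second: cdfhhh
Differ at position 0: 'b' vs 'c' => not anagrams

0


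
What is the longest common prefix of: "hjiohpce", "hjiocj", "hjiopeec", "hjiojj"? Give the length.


Words: hjiohpce, hjiocj, hjiopeec, hjiojj
  Position 0: all 'h' => match
  Position 1: all 'j' => match
  Position 2: all 'i' => match
  Position 3: all 'o' => match
  Position 4: ('h', 'c', 'p', 'j') => mismatch, stop
LCP = "hjio" (length 4)

4


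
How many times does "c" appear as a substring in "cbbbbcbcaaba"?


Searching for "c" in "cbbbbcbcaaba"
Scanning each position:
  Position 0: "c" => MATCH
  Position 1: "b" => no
  Position 2: "b" => no
  Position 3: "b" => no
  Position 4: "b" => no
  Position 5: "c" => MATCH
  Position 6: "b" => no
  Position 7: "c" => MATCH
  Position 8: "a" => no
  Position 9: "a" => no
  Position 10: "b" => no
  Position 11: "a" => no
Total occurrences: 3

3


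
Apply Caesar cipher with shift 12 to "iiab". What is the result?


Caesar cipher: shift "iiab" by 12
  'i' (pos 8) + 12 = pos 20 = 'u'
  'i' (pos 8) + 12 = pos 20 = 'u'
  'a' (pos 0) + 12 = pos 12 = 'm'
  'b' (pos 1) + 12 = pos 13 = 'n'
Result: uumn

uumn


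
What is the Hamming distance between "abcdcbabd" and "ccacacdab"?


Comparing "abcdcbabd" and "ccacacdab" position by position:
  Position 0: 'a' vs 'c' => differ
  Position 1: 'b' vs 'c' => differ
  Position 2: 'c' vs 'a' => differ
  Position 3: 'd' vs 'c' => differ
  Position 4: 'c' vs 'a' => differ
  Position 5: 'b' vs 'c' => differ
  Position 6: 'a' vs 'd' => differ
  Position 7: 'b' vs 'a' => differ
  Position 8: 'd' vs 'b' => differ
Total differences (Hamming distance): 9

9


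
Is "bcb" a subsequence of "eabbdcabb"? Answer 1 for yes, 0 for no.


Check if "bcb" is a subsequence of "eabbdcabb"
Greedy scan:
  Position 0 ('e'): no match needed
  Position 1 ('a'): no match needed
  Position 2 ('b'): matches sub[0] = 'b'
  Position 3 ('b'): no match needed
  Position 4 ('d'): no match needed
  Position 5 ('c'): matches sub[1] = 'c'
  Position 6 ('a'): no match needed
  Position 7 ('b'): matches sub[2] = 'b'
  Position 8 ('b'): no match needed
All 3 characters matched => is a subsequence

1


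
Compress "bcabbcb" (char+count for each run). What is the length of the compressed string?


Input: bcabbcb
Runs:
  'b' x 1 => "b1"
  'c' x 1 => "c1"
  'a' x 1 => "a1"
  'b' x 2 => "b2"
  'c' x 1 => "c1"
  'b' x 1 => "b1"
Compressed: "b1c1a1b2c1b1"
Compressed length: 12

12


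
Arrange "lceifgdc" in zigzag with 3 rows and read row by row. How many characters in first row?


Zigzag "lceifgdc" into 3 rows:
Placing characters:
  'l' => row 0
  'c' => row 1
  'e' => row 2
  'i' => row 1
  'f' => row 0
  'g' => row 1
  'd' => row 2
  'c' => row 1
Rows:
  Row 0: "lf"
  Row 1: "cigc"
  Row 2: "ed"
First row length: 2

2


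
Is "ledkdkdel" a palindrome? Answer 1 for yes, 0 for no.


Input: ledkdkdel
Reversed: ledkdkdel
  Compare pos 0 ('l') with pos 8 ('l'): match
  Compare pos 1 ('e') with pos 7 ('e'): match
  Compare pos 2 ('d') with pos 6 ('d'): match
  Compare pos 3 ('k') with pos 5 ('k'): match
Result: palindrome

1


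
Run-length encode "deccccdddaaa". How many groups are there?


Input: deccccdddaaa
Scanning for consecutive runs:
  Group 1: 'd' x 1 (positions 0-0)
  Group 2: 'e' x 1 (positions 1-1)
  Group 3: 'c' x 4 (positions 2-5)
  Group 4: 'd' x 3 (positions 6-8)
  Group 5: 'a' x 3 (positions 9-11)
Total groups: 5

5


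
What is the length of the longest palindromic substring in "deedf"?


Input: "deedf"
Checking substrings for palindromes:
  [0:4] "deed" (len 4) => palindrome
  [1:3] "ee" (len 2) => palindrome
Longest palindromic substring: "deed" with length 4

4


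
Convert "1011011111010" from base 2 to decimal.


Input: "1011011111010" in base 2
Positional expansion:
  Digit '1' (value 1) x 2^12 = 4096
  Digit '0' (value 0) x 2^11 = 0
  Digit '1' (value 1) x 2^10 = 1024
  Digit '1' (value 1) x 2^9 = 512
  Digit '0' (value 0) x 2^8 = 0
  Digit '1' (value 1) x 2^7 = 128
  Digit '1' (value 1) x 2^6 = 64
  Digit '1' (value 1) x 2^5 = 32
  Digit '1' (value 1) x 2^4 = 16
  Digit '1' (value 1) x 2^3 = 8
  Digit '0' (value 0) x 2^2 = 0
  Digit '1' (value 1) x 2^1 = 2
  Digit '0' (value 0) x 2^0 = 0
Sum = 5882

5882


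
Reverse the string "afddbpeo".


Input: afddbpeo
Reading characters right to left:
  Position 7: 'o'
  Position 6: 'e'
  Position 5: 'p'
  Position 4: 'b'
  Position 3: 'd'
  Position 2: 'd'
  Position 1: 'f'
  Position 0: 'a'
Reversed: oepbddfa

oepbddfa


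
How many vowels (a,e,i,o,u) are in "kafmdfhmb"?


Input: kafmdfhmb
Checking each character:
  'k' at position 0: consonant
  'a' at position 1: vowel (running total: 1)
  'f' at position 2: consonant
  'm' at position 3: consonant
  'd' at position 4: consonant
  'f' at position 5: consonant
  'h' at position 6: consonant
  'm' at position 7: consonant
  'b' at position 8: consonant
Total vowels: 1

1


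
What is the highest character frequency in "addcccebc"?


Input: addcccebc
Character counts:
  'a': 1
  'b': 1
  'c': 4
  'd': 2
  'e': 1
Maximum frequency: 4

4


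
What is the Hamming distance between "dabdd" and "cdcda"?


Comparing "dabdd" and "cdcda" position by position:
  Position 0: 'd' vs 'c' => differ
  Position 1: 'a' vs 'd' => differ
  Position 2: 'b' vs 'c' => differ
  Position 3: 'd' vs 'd' => same
  Position 4: 'd' vs 'a' => differ
Total differences (Hamming distance): 4

4


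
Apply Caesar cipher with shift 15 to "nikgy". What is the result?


Caesar cipher: shift "nikgy" by 15
  'n' (pos 13) + 15 = pos 2 = 'c'
  'i' (pos 8) + 15 = pos 23 = 'x'
  'k' (pos 10) + 15 = pos 25 = 'z'
  'g' (pos 6) + 15 = pos 21 = 'v'
  'y' (pos 24) + 15 = pos 13 = 'n'
Result: cxzvn

cxzvn


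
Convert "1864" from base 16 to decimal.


Input: "1864" in base 16
Positional expansion:
  Digit '1' (value 1) x 16^3 = 4096
  Digit '8' (value 8) x 16^2 = 2048
  Digit '6' (value 6) x 16^1 = 96
  Digit '4' (value 4) x 16^0 = 4
Sum = 6244

6244


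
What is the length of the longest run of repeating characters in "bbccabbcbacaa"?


Input: "bbccabbcbacaa"
Scanning for longest run:
  Position 1 ('b'): continues run of 'b', length=2
  Position 2 ('c'): new char, reset run to 1
  Position 3 ('c'): continues run of 'c', length=2
  Position 4 ('a'): new char, reset run to 1
  Position 5 ('b'): new char, reset run to 1
  Position 6 ('b'): continues run of 'b', length=2
  Position 7 ('c'): new char, reset run to 1
  Position 8 ('b'): new char, reset run to 1
  Position 9 ('a'): new char, reset run to 1
  Position 10 ('c'): new char, reset run to 1
  Position 11 ('a'): new char, reset run to 1
  Position 12 ('a'): continues run of 'a', length=2
Longest run: 'b' with length 2

2


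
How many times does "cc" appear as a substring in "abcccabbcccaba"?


Searching for "cc" in "abcccabbcccaba"
Scanning each position:
  Position 0: "ab" => no
  Position 1: "bc" => no
  Position 2: "cc" => MATCH
  Position 3: "cc" => MATCH
  Position 4: "ca" => no
  Position 5: "ab" => no
  Position 6: "bb" => no
  Position 7: "bc" => no
  Position 8: "cc" => MATCH
  Position 9: "cc" => MATCH
  Position 10: "ca" => no
  Position 11: "ab" => no
  Position 12: "ba" => no
Total occurrences: 4

4


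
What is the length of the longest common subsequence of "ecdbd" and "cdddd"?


LCS of "ecdbd" and "cdddd"
DP table:
           c    d    d    d    d
      0    0    0    0    0    0
  e   0    0    0    0    0    0
  c   0    1    1    1    1    1
  d   0    1    2    2    2    2
  b   0    1    2    2    2    2
  d   0    1    2    3    3    3
LCS length = dp[5][5] = 3

3


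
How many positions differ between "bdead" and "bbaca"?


Comparing "bdead" and "bbaca" position by position:
  Position 0: 'b' vs 'b' => same
  Position 1: 'd' vs 'b' => DIFFER
  Position 2: 'e' vs 'a' => DIFFER
  Position 3: 'a' vs 'c' => DIFFER
  Position 4: 'd' vs 'a' => DIFFER
Positions that differ: 4

4


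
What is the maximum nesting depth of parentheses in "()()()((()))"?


Input: "()()()((()))"
Tracking depth:
  Position 0 '(': depth becomes 1
  Position 1 ')': depth becomes 0
  Position 2 '(': depth becomes 1
  Position 3 ')': depth becomes 0
  Position 4 '(': depth becomes 1
  Position 5 ')': depth becomes 0
  Position 6 '(': depth becomes 1
  Position 7 '(': depth becomes 2
  Position 8 '(': depth becomes 3
  Position 9 ')': depth becomes 2
  Position 10 ')': depth becomes 1
  Position 11 ')': depth becomes 0
Maximum depth reached: 3

3


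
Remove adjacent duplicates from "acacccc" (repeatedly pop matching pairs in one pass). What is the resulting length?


Input: acacccc
Stack-based adjacent duplicate removal:
  Read 'a': push. Stack: a
  Read 'c': push. Stack: ac
  Read 'a': push. Stack: aca
  Read 'c': push. Stack: acac
  Read 'c': matches stack top 'c' => pop. Stack: aca
  Read 'c': push. Stack: acac
  Read 'c': matches stack top 'c' => pop. Stack: aca
Final stack: "aca" (length 3)

3


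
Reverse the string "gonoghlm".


Input: gonoghlm
Reading characters right to left:
  Position 7: 'm'
  Position 6: 'l'
  Position 5: 'h'
  Position 4: 'g'
  Position 3: 'o'
  Position 2: 'n'
  Position 1: 'o'
  Position 0: 'g'
Reversed: mlhgonog

mlhgonog


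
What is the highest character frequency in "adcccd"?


Input: adcccd
Character counts:
  'a': 1
  'c': 3
  'd': 2
Maximum frequency: 3

3


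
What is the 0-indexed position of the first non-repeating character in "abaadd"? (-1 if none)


Input: abaadd
Character frequencies:
  'a': 3
  'b': 1
  'd': 2
Scanning left to right for freq == 1:
  Position 0 ('a'): freq=3, skip
  Position 1 ('b'): unique! => answer = 1

1


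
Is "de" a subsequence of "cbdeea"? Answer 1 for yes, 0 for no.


Check if "de" is a subsequence of "cbdeea"
Greedy scan:
  Position 0 ('c'): no match needed
  Position 1 ('b'): no match needed
  Position 2 ('d'): matches sub[0] = 'd'
  Position 3 ('e'): matches sub[1] = 'e'
  Position 4 ('e'): no match needed
  Position 5 ('a'): no match needed
All 2 characters matched => is a subsequence

1


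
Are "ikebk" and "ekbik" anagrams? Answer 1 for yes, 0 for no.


Strings: "ikebk", "ekbik"
Sorted first:  beikk
Sorted second: beikk
Sorted forms match => anagrams

1


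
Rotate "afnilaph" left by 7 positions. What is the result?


Input: "afnilaph", rotate left by 7
First 7 characters: "afnilap"
Remaining characters: "h"
Concatenate remaining + first: "h" + "afnilap" = "hafnilap"

hafnilap


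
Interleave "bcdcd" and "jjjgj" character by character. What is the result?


Interleaving "bcdcd" and "jjjgj":
  Position 0: 'b' from first, 'j' from second => "bj"
  Position 1: 'c' from first, 'j' from second => "cj"
  Position 2: 'd' from first, 'j' from second => "dj"
  Position 3: 'c' from first, 'g' from second => "cg"
  Position 4: 'd' from first, 'j' from second => "dj"
Result: bjcjdjcgdj

bjcjdjcgdj


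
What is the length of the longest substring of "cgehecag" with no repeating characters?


Input: "cgehecag"
Sliding window (track last position of each char):
  Position 0 ('c'): window [0,0] length 1 -- new best
  Position 1 ('g'): window [0,1] length 2 -- new best
  Position 2 ('e'): window [0,2] length 3 -- new best
  Position 3 ('h'): window [0,3] length 4 -- new best
  Position 4 ('e'): repeat (last at 2), move window start to 3
  Position 4 ('e'): window [3,4] length 2
  Position 5 ('c'): window [3,5] length 3
  Position 6 ('a'): window [3,6] length 4
  Position 7 ('g'): window [3,7] length 5 -- new best
Longest substring with no repeats: "hecag" with length 5

5


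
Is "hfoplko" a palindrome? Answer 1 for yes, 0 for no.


Input: hfoplko
Reversed: oklpofh
  Compare pos 0 ('h') with pos 6 ('o'): MISMATCH
  Compare pos 1 ('f') with pos 5 ('k'): MISMATCH
  Compare pos 2 ('o') with pos 4 ('l'): MISMATCH
Result: not a palindrome

0


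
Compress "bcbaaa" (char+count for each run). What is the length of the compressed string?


Input: bcbaaa
Runs:
  'b' x 1 => "b1"
  'c' x 1 => "c1"
  'b' x 1 => "b1"
  'a' x 3 => "a3"
Compressed: "b1c1b1a3"
Compressed length: 8

8


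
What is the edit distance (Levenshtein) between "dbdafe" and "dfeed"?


Computing edit distance: "dbdafe" -> "dfeed"
DP table:
           d    f    e    e    d
      0    1    2    3    4    5
  d   1    0    1    2    3    4
  b   2    1    1    2    3    4
  d   3    2    2    2    3    3
  a   4    3    3    3    3    4
  f   5    4    3    4    4    4
  e   6    5    4    3    4    5
Edit distance = dp[6][5] = 5

5


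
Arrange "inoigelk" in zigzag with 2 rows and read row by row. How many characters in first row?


Zigzag "inoigelk" into 2 rows:
Placing characters:
  'i' => row 0
  'n' => row 1
  'o' => row 0
  'i' => row 1
  'g' => row 0
  'e' => row 1
  'l' => row 0
  'k' => row 1
Rows:
  Row 0: "iogl"
  Row 1: "niek"
First row length: 4

4


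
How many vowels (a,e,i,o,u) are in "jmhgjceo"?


Input: jmhgjceo
Checking each character:
  'j' at position 0: consonant
  'm' at position 1: consonant
  'h' at position 2: consonant
  'g' at position 3: consonant
  'j' at position 4: consonant
  'c' at position 5: consonant
  'e' at position 6: vowel (running total: 1)
  'o' at position 7: vowel (running total: 2)
Total vowels: 2

2


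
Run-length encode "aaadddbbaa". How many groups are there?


Input: aaadddbbaa
Scanning for consecutive runs:
  Group 1: 'a' x 3 (positions 0-2)
  Group 2: 'd' x 3 (positions 3-5)
  Group 3: 'b' x 2 (positions 6-7)
  Group 4: 'a' x 2 (positions 8-9)
Total groups: 4

4


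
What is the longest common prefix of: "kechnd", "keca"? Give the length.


Words: kechnd, keca
  Position 0: all 'k' => match
  Position 1: all 'e' => match
  Position 2: all 'c' => match
  Position 3: ('h', 'a') => mismatch, stop
LCP = "kec" (length 3)

3


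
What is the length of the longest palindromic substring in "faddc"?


Input: "faddc"
Checking substrings for palindromes:
  [2:4] "dd" (len 2) => palindrome
Longest palindromic substring: "dd" with length 2

2


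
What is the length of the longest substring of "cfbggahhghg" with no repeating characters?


Input: "cfbggahhghg"
Sliding window (track last position of each char):
  Position 0 ('c'): window [0,0] length 1 -- new best
  Position 1 ('f'): window [0,1] length 2 -- new best
  Position 2 ('b'): window [0,2] length 3 -- new best
  Position 3 ('g'): window [0,3] length 4 -- new best
  Position 4 ('g'): repeat (last at 3), move window start to 4
  Position 4 ('g'): window [4,4] length 1
  Position 5 ('a'): window [4,5] length 2
  Position 6 ('h'): window [4,6] length 3
  Position 7 ('h'): repeat (last at 6), move window start to 7
  Position 7 ('h'): window [7,7] length 1
  Position 8 ('g'): window [7,8] length 2
  Position 9 ('h'): repeat (last at 7), move window start to 8
  Position 9 ('h'): window [8,9] length 2
  Position 10 ('g'): repeat (last at 8), move window start to 9
  Position 10 ('g'): window [9,10] length 2
Longest substring with no repeats: "cfbg" with length 4

4


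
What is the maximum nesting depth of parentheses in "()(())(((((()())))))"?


Input: "()(())(((((()())))))"
Tracking depth:
  Position 0 '(': depth becomes 1
  Position 1 ')': depth becomes 0
  Position 2 '(': depth becomes 1
  Position 3 '(': depth becomes 2
  Position 4 ')': depth becomes 1
  Position 5 ')': depth becomes 0
  Position 6 '(': depth becomes 1
  Position 7 '(': depth becomes 2
  Position 8 '(': depth becomes 3
  Position 9 '(': depth becomes 4
  Position 10 '(': depth becomes 5
  Position 11 '(': depth becomes 6
  Position 12 ')': depth becomes 5
  Position 13 '(': depth becomes 6
  Position 14 ')': depth becomes 5
  Position 15 ')': depth becomes 4
  Position 16 ')': depth becomes 3
  Position 17 ')': depth becomes 2
  Position 18 ')': depth becomes 1
  Position 19 ')': depth becomes 0
Maximum depth reached: 6

6


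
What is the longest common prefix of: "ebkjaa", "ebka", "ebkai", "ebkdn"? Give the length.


Words: ebkjaa, ebka, ebkai, ebkdn
  Position 0: all 'e' => match
  Position 1: all 'b' => match
  Position 2: all 'k' => match
  Position 3: ('j', 'a', 'a', 'd') => mismatch, stop
LCP = "ebk" (length 3)

3


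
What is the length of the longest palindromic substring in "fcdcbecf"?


Input: "fcdcbecf"
Checking substrings for palindromes:
  [1:4] "cdc" (len 3) => palindrome
Longest palindromic substring: "cdc" with length 3

3


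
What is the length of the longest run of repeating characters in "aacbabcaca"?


Input: "aacbabcaca"
Scanning for longest run:
  Position 1 ('a'): continues run of 'a', length=2
  Position 2 ('c'): new char, reset run to 1
  Position 3 ('b'): new char, reset run to 1
  Position 4 ('a'): new char, reset run to 1
  Position 5 ('b'): new char, reset run to 1
  Position 6 ('c'): new char, reset run to 1
  Position 7 ('a'): new char, reset run to 1
  Position 8 ('c'): new char, reset run to 1
  Position 9 ('a'): new char, reset run to 1
Longest run: 'a' with length 2

2


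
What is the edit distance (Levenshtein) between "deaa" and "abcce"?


Computing edit distance: "deaa" -> "abcce"
DP table:
           a    b    c    c    e
      0    1    2    3    4    5
  d   1    1    2    3    4    5
  e   2    2    2    3    4    4
  a   3    2    3    3    4    5
  a   4    3    3    4    4    5
Edit distance = dp[4][5] = 5

5


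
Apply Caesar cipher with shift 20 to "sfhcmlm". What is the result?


Caesar cipher: shift "sfhcmlm" by 20
  's' (pos 18) + 20 = pos 12 = 'm'
  'f' (pos 5) + 20 = pos 25 = 'z'
  'h' (pos 7) + 20 = pos 1 = 'b'
  'c' (pos 2) + 20 = pos 22 = 'w'
  'm' (pos 12) + 20 = pos 6 = 'g'
  'l' (pos 11) + 20 = pos 5 = 'f'
  'm' (pos 12) + 20 = pos 6 = 'g'
Result: mzbwgfg

mzbwgfg


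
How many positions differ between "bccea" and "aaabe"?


Comparing "bccea" and "aaabe" position by position:
  Position 0: 'b' vs 'a' => DIFFER
  Position 1: 'c' vs 'a' => DIFFER
  Position 2: 'c' vs 'a' => DIFFER
  Position 3: 'e' vs 'b' => DIFFER
  Position 4: 'a' vs 'e' => DIFFER
Positions that differ: 5

5


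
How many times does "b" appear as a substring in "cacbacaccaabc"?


Searching for "b" in "cacbacaccaabc"
Scanning each position:
  Position 0: "c" => no
  Position 1: "a" => no
  Position 2: "c" => no
  Position 3: "b" => MATCH
  Position 4: "a" => no
  Position 5: "c" => no
  Position 6: "a" => no
  Position 7: "c" => no
  Position 8: "c" => no
  Position 9: "a" => no
  Position 10: "a" => no
  Position 11: "b" => MATCH
  Position 12: "c" => no
Total occurrences: 2

2


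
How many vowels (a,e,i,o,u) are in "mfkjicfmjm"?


Input: mfkjicfmjm
Checking each character:
  'm' at position 0: consonant
  'f' at position 1: consonant
  'k' at position 2: consonant
  'j' at position 3: consonant
  'i' at position 4: vowel (running total: 1)
  'c' at position 5: consonant
  'f' at position 6: consonant
  'm' at position 7: consonant
  'j' at position 8: consonant
  'm' at position 9: consonant
Total vowels: 1

1


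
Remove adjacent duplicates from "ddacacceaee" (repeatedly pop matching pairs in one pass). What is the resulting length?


Input: ddacacceaee
Stack-based adjacent duplicate removal:
  Read 'd': push. Stack: d
  Read 'd': matches stack top 'd' => pop. Stack: (empty)
  Read 'a': push. Stack: a
  Read 'c': push. Stack: ac
  Read 'a': push. Stack: aca
  Read 'c': push. Stack: acac
  Read 'c': matches stack top 'c' => pop. Stack: aca
  Read 'e': push. Stack: acae
  Read 'a': push. Stack: acaea
  Read 'e': push. Stack: acaeae
  Read 'e': matches stack top 'e' => pop. Stack: acaea
Final stack: "acaea" (length 5)

5


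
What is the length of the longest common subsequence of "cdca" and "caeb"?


LCS of "cdca" and "caeb"
DP table:
           c    a    e    b
      0    0    0    0    0
  c   0    1    1    1    1
  d   0    1    1    1    1
  c   0    1    1    1    1
  a   0    1    2    2    2
LCS length = dp[4][4] = 2

2


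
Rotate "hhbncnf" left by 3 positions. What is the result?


Input: "hhbncnf", rotate left by 3
First 3 characters: "hhb"
Remaining characters: "ncnf"
Concatenate remaining + first: "ncnf" + "hhb" = "ncnfhhb"

ncnfhhb


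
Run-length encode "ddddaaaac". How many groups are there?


Input: ddddaaaac
Scanning for consecutive runs:
  Group 1: 'd' x 4 (positions 0-3)
  Group 2: 'a' x 4 (positions 4-7)
  Group 3: 'c' x 1 (positions 8-8)
Total groups: 3

3


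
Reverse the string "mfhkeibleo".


Input: mfhkeibleo
Reading characters right to left:
  Position 9: 'o'
  Position 8: 'e'
  Position 7: 'l'
  Position 6: 'b'
  Position 5: 'i'
  Position 4: 'e'
  Position 3: 'k'
  Position 2: 'h'
  Position 1: 'f'
  Position 0: 'm'
Reversed: oelbiekhfm

oelbiekhfm
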